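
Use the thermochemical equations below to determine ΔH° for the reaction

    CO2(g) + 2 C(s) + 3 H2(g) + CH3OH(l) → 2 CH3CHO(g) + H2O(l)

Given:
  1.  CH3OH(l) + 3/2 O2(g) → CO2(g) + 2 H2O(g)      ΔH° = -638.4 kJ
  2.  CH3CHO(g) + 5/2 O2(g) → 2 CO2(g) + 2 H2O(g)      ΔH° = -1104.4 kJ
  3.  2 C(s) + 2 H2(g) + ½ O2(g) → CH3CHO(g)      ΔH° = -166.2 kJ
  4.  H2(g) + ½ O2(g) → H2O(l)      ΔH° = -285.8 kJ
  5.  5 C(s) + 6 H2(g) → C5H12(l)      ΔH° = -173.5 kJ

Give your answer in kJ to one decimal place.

eq. 1 as written (CH3OH(l) already on the reactant side): -638.4 kJ
eq. 2 reversed: +1104.4 kJ
eq. 3 as written: -166.2 kJ
eq. 4 as written (H2O(l) already on the product side): -285.8 kJ
eq. 5: not needed (C5H12(l) appears nowhere else).
Combining the equations, ΔH° = (1)·(-638.4) + (-1)·(-1104.4) + (1)·(-166.2) + (1)·(-285.8) = 14.0 kJ

ΔH° = 14.0 kJ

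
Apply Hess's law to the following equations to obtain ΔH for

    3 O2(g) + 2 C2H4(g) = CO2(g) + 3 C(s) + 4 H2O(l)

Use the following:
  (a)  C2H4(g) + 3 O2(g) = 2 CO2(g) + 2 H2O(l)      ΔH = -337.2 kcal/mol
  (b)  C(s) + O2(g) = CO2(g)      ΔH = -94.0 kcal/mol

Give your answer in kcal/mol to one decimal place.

(a) × 2: (2)·(-337.2) = -674.4 kcal/mol
(b) reversed and × 3: (-3)·(-94.0) = +282.0 kcal/mol
By Hess's law, ΔH = (-674.4) + (+282.0) = -392.4 kcal/mol

ΔH = -392.4 kcal/mol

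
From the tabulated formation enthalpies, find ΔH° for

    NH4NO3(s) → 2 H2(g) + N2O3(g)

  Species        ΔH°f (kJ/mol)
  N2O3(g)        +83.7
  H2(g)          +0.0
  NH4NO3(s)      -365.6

ΔH°rxn = Σ nΔHf°(products) − Σ nΔHf°(reactants).
Products: 2·(+0.0) + 1·(+83.7) = +83.7
Reactants: 1·(-365.6) = -365.6
ΔH° = (+83.7) − (-365.6) = 449.3 kJ/mol

ΔH° = 449.3 kJ/mol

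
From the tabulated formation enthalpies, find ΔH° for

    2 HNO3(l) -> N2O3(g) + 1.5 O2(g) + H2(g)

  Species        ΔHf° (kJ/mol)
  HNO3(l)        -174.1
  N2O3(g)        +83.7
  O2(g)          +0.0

ΔH° = 431.9 kJ/mol

Products: 1·(+83.7) + 3/2·(+0.0) + 1·(+0.0) = +83.7
Reactants: 2·(-174.1) = -348.2
ΔH° = (+83.7) − (-348.2) = 431.9 kJ/mol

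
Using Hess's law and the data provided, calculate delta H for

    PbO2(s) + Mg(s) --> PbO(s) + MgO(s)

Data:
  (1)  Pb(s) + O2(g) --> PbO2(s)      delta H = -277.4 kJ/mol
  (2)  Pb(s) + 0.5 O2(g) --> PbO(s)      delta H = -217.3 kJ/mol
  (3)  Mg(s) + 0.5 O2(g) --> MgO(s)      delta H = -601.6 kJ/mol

(1) reversed: +277.4 kJ/mol
(2) as written: -217.3 kJ/mol
(3) as written: -601.6 kJ/mol
By Hess's law, delta H = (+277.4) + (-217.3) + (-601.6) = -541.5 kJ/mol

delta H = -541.5 kJ/mol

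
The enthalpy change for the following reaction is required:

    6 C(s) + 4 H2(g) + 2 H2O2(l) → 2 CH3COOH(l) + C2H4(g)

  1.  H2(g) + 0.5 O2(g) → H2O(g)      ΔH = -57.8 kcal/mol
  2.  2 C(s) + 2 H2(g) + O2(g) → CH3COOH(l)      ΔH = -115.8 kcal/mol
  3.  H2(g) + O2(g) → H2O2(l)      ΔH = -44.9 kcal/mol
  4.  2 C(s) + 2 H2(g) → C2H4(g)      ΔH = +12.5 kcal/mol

eq. 1: not needed.
eq. 2 × 2: (2)·(-115.8) = -231.6 kcal/mol
eq. 3 reversed and × 2: (-2)·(-44.9) = +89.8 kcal/mol
eq. 4 as written: +12.5 kcal/mol
Since enthalpy is a state function, ΔH = (2)·(-115.8) + (-2)·(-44.9) + (1)·(+12.5) = -129.3 kcal/mol

ΔH = -129.3 kcal/mol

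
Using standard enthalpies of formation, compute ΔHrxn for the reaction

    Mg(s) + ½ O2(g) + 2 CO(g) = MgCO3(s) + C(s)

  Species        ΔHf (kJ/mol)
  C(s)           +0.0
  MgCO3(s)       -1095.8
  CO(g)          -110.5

Products: 1·(-1095.8) + 1·(+0.0) = -1095.8
Reactants: 1·(+0.0) + 1/2·(+0.0) + 2·(-110.5) = -221.0
ΔHrxn = (-1095.8) − (-221.0) = -874.8 kJ/mol

ΔHrxn = -874.8 kJ/mol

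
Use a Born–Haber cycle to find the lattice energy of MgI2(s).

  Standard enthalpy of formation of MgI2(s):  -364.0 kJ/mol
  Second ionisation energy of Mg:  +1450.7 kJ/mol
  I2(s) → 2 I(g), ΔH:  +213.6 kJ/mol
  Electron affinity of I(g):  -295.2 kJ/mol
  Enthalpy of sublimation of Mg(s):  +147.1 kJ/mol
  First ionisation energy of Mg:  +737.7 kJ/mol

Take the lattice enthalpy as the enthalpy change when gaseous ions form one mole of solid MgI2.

U = -2322.7 kJ/mol

ΔHf° = 1·ΔHsub + 1·(ΣIE) + 1·D(I2) + 2·EA + U
-364.0 = 1·(+147.1) + 1·(+2188.4) + 1·(+213.6) + 2·(-295.2) + U
U = -364.0 − (+1958.7) = -2322.7 kJ/mol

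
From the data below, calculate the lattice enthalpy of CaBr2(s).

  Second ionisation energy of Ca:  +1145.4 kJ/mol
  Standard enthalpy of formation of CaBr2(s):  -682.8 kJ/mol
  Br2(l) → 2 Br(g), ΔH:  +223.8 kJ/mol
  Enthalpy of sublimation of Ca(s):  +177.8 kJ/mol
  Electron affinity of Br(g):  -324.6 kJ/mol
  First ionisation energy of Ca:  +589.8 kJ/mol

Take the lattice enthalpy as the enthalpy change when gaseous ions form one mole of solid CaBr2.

U = -2170.4 kJ/mol

ΔHf° = 1·ΔHsub + 1·(ΣIE) + 1·D(Br2) + 2·EA + U
-682.8 = 1·(+177.8) + 1·(+1735.2) + 1·(+223.8) + 2·(-324.6) + U
U = -682.8 − (+1487.6) = -2170.4 kJ/mol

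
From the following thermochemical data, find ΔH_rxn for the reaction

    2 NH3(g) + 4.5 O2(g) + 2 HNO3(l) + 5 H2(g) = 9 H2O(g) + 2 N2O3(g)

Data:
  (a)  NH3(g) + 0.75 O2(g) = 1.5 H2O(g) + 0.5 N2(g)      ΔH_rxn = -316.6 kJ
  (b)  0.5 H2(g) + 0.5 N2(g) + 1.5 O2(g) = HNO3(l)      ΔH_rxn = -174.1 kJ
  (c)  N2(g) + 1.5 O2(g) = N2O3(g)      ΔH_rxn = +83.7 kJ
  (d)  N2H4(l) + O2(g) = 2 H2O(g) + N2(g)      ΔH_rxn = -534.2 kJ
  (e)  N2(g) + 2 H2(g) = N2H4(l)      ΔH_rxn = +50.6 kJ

ΔH_rxn = -1568.4 kJ

(a) × 2 (scale by 2 for the 2 NH3(g)): (2)·(-316.6) = -633.2 kJ
(b) reversed and × 2 (HNO3(l) must end up as a reactant; scale by 2 for the 2 HNO3(l)): (-2)·(-174.1) = +348.2 kJ
(c) × 2 (×2 to match 2 N2O3(g) in the target): (2)·(+83.7) = +167.4 kJ
(d) × 3: (3)·(-534.2) = -1602.6 kJ
(e) × 3: (3)·(+50.6) = +151.8 kJ
ΔH_rxn = (2)·(-316.6) + (-2)·(-174.1) + (2)·(+83.7) + (3)·(-534.2) + (3)·(+50.6) = -1568.4 kJ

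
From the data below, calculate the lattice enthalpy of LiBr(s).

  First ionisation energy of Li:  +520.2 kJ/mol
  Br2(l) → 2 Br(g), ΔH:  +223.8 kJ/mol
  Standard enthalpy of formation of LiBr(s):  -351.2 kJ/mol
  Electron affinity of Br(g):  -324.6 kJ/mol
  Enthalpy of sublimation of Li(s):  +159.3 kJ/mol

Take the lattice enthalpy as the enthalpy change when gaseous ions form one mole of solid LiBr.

U = -818.0 kJ/mol

ΔHf° = 1·ΔHsub + 1·(ΣIE) + 1/2·D(Br2) + 1·EA + U
-351.2 = 1·(+159.3) + 1·(+520.2) + 1/2·(+223.8) + 1·(-324.6) + U
U = -351.2 − (+466.8) = -818.0 kJ/mol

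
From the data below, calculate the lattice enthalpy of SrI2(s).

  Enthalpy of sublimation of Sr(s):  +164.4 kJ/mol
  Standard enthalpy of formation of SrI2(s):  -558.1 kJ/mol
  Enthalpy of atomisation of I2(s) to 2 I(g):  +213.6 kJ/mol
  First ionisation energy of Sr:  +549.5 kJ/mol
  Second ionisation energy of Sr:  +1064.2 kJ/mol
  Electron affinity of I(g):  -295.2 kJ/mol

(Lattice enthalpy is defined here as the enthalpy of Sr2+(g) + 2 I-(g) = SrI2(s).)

ΔHf° = 1·ΔHsub + 1·(ΣIE) + 1·D(I2) + 2·EA + U
-558.1 = 1·(+164.4) + 1·(+1613.7) + 1·(+213.6) + 2·(-295.2) + U
U = -558.1 − (+1401.3) = -1959.4 kJ/mol

U = -1959.4 kJ/mol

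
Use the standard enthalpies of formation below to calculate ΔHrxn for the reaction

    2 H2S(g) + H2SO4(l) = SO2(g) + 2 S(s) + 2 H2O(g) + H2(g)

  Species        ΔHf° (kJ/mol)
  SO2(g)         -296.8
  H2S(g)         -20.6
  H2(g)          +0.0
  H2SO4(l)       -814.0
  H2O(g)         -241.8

Products: 1·(-296.8) + 2·(+0.0) + 2·(-241.8) + 1·(+0.0) = -780.4
Reactants: 2·(-20.6) + 1·(-814.0) = -855.2
ΔHrxn = (-780.4) − (-855.2) = 74.8 kJ/mol

ΔHrxn = 74.8 kJ/mol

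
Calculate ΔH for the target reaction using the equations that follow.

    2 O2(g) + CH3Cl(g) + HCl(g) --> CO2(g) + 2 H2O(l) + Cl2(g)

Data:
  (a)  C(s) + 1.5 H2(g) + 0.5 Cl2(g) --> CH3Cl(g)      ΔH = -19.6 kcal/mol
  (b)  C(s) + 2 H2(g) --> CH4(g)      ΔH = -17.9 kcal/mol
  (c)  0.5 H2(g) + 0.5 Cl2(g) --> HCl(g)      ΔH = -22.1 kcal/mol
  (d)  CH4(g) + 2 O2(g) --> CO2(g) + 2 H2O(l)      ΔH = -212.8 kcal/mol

ΔH = -189.0 kcal/mol

(a) reversed (CH3Cl(g) must end up as a reactant): +19.6 kcal/mol
(b) as written: -17.9 kcal/mol
(c) reversed (reverse to put HCl(g) on the reactant side): +22.1 kcal/mol
(d) as written (CO2(g) already on the product side): -212.8 kcal/mol
By Hess's law, ΔH = (+19.6) + (-17.9) + (+22.1) + (-212.8) = -189.0 kcal/mol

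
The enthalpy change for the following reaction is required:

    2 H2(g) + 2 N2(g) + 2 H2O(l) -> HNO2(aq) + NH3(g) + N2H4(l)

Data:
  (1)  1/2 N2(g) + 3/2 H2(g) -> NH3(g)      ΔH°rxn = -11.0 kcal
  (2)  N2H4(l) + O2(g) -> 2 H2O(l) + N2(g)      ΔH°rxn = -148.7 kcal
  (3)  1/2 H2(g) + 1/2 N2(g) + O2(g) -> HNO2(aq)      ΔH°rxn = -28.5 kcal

ΔH°rxn = 109.2 kcal

(1) as written: -11.0 kcal
(2) reversed: +148.7 kcal
(3) as written: -28.5 kcal
By Hess's law, ΔH°rxn = (1)·(-11.0) + (-1)·(-148.7) + (1)·(-28.5) = 109.2 kcal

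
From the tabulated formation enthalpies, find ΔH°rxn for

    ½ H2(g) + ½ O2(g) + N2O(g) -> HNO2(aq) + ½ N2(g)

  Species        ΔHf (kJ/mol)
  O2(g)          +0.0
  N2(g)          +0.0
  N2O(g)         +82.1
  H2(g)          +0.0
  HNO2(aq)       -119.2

Products: 1·(-119.2) + 1/2·(+0.0) = -119.2
Reactants: 1/2·(+0.0) + 1/2·(+0.0) + 1·(+82.1) = +82.1
ΔH°rxn = (-119.2) − (+82.1) = -201.3 kJ/mol

ΔH°rxn = -201.3 kJ/mol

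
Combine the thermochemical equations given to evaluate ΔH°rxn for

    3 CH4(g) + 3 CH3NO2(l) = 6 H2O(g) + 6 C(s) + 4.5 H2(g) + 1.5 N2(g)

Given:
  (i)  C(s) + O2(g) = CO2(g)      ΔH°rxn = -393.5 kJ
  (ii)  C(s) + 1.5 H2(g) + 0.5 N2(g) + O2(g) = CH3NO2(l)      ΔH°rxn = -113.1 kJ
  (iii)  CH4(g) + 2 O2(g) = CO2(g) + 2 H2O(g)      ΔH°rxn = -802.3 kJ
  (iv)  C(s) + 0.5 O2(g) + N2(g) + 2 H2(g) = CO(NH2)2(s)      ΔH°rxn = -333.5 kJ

(i) reversed and × 3: (-3)·(-393.5) = +1180.5 kJ
(ii) reversed and × 3 (CH3NO2(l) must end up as a reactant; ×3 to match 3 CH3NO2(l) in the target): (-3)·(-113.1) = +339.3 kJ
(iii) × 3 (scale by 3 for the 3 CH4(g)): (3)·(-802.3) = -2406.9 kJ
(iv): not needed (CO(NH2)2(s) appears nowhere else).
Since enthalpy is a state function, ΔH°rxn = (-3)·(-393.5) + (-3)·(-113.1) + (3)·(-802.3) = -887.1 kJ

ΔH°rxn = -887.1 kJ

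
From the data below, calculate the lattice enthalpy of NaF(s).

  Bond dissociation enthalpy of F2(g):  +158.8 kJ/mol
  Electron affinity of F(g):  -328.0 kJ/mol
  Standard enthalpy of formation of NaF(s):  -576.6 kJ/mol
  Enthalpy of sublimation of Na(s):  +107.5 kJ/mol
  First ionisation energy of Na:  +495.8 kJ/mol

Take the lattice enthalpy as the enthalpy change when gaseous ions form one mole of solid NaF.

U = -931.3 kJ/mol

ΔHf° = 1·ΔHsub + 1·(ΣIE) + 1/2·D(F2) + 1·EA + U
-576.6 = 1·(+107.5) + 1·(+495.8) + 1/2·(+158.8) + 1·(-328.0) + U
U = -576.6 − (+354.7) = -931.3 kJ/mol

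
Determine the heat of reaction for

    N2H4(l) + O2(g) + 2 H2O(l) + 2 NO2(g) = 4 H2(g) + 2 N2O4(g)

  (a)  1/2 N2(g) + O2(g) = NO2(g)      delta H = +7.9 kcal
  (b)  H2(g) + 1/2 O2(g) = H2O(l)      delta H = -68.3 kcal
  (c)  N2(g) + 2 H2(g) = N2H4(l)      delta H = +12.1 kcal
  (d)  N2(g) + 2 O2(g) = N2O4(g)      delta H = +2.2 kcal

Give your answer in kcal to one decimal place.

(a) reversed and × 2 (reverse to put NO2(g) on the reactant side; ×2 to match 2 NO2(g) in the target): (-2)·(+7.9) = -15.8 kcal
(b) reversed and × 2 (reverse to put H2O(l) on the reactant side; scale by 2 for the 2 H2O(l)): (-2)·(-68.3) = +136.6 kcal
(c) reversed (N2H4(l) must end up as a reactant): -12.1 kcal
(d) × 2 (scale by 2 for the 2 N2O4(g)): (2)·(+2.2) = +4.4 kcal
Since enthalpy is a state function, delta H = (-15.8) + (+136.6) + (-12.1) + (+4.4) = 113.1 kcal

delta H = 113.1 kcal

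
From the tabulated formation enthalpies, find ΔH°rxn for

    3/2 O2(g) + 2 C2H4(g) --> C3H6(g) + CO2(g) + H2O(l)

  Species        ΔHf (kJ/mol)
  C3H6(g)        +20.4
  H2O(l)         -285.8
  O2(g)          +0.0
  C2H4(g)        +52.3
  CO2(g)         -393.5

ΔH°rxn = Σ nΔHf°(products) − Σ nΔHf°(reactants).
Products: 1·(+20.4) + 1·(-393.5) + 1·(-285.8) = -658.9
Reactants: 3/2·(+0.0) + 2·(+52.3) = +104.6
ΔH°rxn = (-658.9) − (+104.6) = -763.5 kJ/mol

ΔH°rxn = -763.5 kJ/mol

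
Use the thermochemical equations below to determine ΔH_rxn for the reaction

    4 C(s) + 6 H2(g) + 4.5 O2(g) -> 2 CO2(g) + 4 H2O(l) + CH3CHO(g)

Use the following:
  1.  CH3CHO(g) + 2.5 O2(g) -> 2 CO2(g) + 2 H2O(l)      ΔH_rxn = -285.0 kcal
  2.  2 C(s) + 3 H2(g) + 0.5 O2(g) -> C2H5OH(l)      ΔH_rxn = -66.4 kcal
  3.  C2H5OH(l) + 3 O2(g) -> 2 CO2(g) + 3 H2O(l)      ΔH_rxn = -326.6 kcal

eq. 1 reversed: +285.0 kcal
eq. 2 × 2: (2)·(-66.4) = -132.8 kcal
eq. 3 × 2: (2)·(-326.6) = -653.2 kcal
Combining the equations, ΔH_rxn = (-1)·(-285.0) + (2)·(-66.4) + (2)·(-326.6) = -501.0 kcal

ΔH_rxn = -501.0 kcal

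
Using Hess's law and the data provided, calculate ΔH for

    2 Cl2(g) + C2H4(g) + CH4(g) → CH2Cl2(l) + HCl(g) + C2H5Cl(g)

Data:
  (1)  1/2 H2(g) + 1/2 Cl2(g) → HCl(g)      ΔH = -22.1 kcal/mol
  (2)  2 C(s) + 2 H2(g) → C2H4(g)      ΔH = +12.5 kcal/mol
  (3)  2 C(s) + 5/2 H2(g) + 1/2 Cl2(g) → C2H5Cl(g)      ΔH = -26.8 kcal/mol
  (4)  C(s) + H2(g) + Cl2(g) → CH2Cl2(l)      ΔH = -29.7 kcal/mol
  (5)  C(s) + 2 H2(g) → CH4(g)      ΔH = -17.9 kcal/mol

ΔH = -73.2 kcal/mol

(1) as written (HCl(g) already on the product side): -22.1 kcal/mol
(2) reversed (C2H4(g) must end up as a reactant): -12.5 kcal/mol
(3) as written (C2H5Cl(g) already on the product side): -26.8 kcal/mol
(4) as written (CH2Cl2(l) already on the product side): -29.7 kcal/mol
(5) reversed (reverse to put CH4(g) on the reactant side): +17.9 kcal/mol
ΔH = (-22.1) + (-12.5) + (-26.8) + (-29.7) + (+17.9) = -73.2 kcal/mol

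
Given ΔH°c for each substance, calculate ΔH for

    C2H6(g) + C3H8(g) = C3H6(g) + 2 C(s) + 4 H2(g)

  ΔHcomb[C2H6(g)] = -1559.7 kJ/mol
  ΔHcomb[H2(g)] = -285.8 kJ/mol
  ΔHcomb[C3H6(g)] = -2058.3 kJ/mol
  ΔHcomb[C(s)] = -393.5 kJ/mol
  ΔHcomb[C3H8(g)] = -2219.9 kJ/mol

ΔH = 208.9 kJ/mol

Using ΔH = Σ nΔHc°(reactants) − Σ nΔHc°(products):
= [1·(-1559.7) + 1·(-2219.9)] − [1·(-2058.3) + 2·(-393.5) + 4·(-285.8)]
= 208.9 kJ/mol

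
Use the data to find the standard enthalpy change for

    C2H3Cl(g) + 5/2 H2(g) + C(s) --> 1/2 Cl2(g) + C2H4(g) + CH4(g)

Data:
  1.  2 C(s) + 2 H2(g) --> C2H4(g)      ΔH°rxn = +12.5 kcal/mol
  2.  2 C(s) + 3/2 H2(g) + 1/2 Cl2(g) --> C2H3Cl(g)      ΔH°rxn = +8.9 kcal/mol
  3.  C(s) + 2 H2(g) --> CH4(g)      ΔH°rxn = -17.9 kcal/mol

eq. 1 as written (C2H4(g) already on the product side): +12.5 kcal/mol
eq. 2 reversed (C2H3Cl(g) must end up as a reactant): -8.9 kcal/mol
eq. 3 as written (CH4(g) already on the product side): -17.9 kcal/mol
ΔH°rxn = (+12.5) + (-8.9) + (-17.9) = -14.3 kcal/mol

ΔH°rxn = -14.3 kcal/mol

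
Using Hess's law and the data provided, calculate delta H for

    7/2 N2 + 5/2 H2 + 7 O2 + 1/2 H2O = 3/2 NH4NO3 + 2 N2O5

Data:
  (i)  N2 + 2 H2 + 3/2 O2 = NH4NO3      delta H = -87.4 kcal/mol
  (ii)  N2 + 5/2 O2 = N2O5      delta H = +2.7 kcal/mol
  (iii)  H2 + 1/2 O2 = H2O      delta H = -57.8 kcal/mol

(i) × 3/2 (×3/2 to match 3/2 NH4NO3 in the target): (3/2)·(-87.4) = -131.1 kcal/mol
(ii) × 2 (scale by 2 for the 2 N2O5): (2)·(+2.7) = +5.4 kcal/mol
(iii) reversed and × 1/2 (reverse to put H2O on the reactant side; scale by 1/2 for the 1/2 H2O): (-1/2)·(-57.8) = +28.9 kcal/mol
delta H = (-131.1) + (+5.4) + (+28.9) = -96.8 kcal/mol

delta H = -96.8 kcal/mol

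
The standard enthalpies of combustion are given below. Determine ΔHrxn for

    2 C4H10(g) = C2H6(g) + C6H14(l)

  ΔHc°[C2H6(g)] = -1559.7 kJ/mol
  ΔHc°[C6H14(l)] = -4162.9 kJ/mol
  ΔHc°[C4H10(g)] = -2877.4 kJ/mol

With combustion enthalpies, reactants minus products:
= [2·(-2877.4)] − [1·(-1559.7) + 1·(-4162.9)]
= -32.2 kJ/mol

ΔHrxn = -32.2 kJ/mol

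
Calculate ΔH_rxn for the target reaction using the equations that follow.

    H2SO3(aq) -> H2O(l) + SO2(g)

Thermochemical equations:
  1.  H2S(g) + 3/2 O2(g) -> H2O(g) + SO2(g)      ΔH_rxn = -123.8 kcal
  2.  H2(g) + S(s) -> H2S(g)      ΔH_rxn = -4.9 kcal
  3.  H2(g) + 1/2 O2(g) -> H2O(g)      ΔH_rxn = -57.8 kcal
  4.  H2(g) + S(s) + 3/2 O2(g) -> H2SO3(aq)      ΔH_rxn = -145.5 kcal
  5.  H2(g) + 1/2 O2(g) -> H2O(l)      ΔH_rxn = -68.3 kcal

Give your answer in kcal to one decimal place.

ΔH_rxn = 6.3 kcal

eq. 1 as written: -123.8 kcal
eq. 2 as written: -4.9 kcal
eq. 3 reversed: +57.8 kcal
eq. 4 reversed: +145.5 kcal
eq. 5 as written: -68.3 kcal
ΔH_rxn = (-123.8) + (-4.9) + (+57.8) + (+145.5) + (-68.3) = 6.3 kcal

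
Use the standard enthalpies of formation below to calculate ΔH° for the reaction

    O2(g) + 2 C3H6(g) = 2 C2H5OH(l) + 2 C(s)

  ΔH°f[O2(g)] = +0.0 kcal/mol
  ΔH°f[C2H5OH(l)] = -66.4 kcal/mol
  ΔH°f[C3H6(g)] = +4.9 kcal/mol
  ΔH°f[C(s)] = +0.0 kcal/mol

Products: 2·(-66.4) + 2·(+0.0) = -132.8
Reactants: 1·(+0.0) + 2·(+4.9) = +9.8
ΔH° = (-132.8) − (+9.8) = -142.6 kcal/mol

ΔH° = -142.6 kcal/mol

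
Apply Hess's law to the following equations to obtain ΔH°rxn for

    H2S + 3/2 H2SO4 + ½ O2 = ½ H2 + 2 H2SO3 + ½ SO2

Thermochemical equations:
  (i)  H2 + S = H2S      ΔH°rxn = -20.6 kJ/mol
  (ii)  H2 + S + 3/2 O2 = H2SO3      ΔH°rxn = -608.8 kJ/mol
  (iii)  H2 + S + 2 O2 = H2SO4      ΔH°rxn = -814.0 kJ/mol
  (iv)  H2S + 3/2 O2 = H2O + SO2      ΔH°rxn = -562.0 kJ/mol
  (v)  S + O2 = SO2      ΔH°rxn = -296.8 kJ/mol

(i) reversed: +20.6 kJ/mol
(ii) × 2: (2)·(-608.8) = -1217.6 kJ/mol
(iii) reversed and × 3/2: (-3/2)·(-814.0) = +1221.0 kJ/mol
(iv): not needed.
(v) × 1/2: (1/2)·(-296.8) = -148.4 kJ/mol
ΔH°rxn = (-1)·(-20.6) + (2)·(-608.8) + (-3/2)·(-814.0) + (1/2)·(-296.8) = -124.4 kJ/mol

ΔH°rxn = -124.4 kJ/mol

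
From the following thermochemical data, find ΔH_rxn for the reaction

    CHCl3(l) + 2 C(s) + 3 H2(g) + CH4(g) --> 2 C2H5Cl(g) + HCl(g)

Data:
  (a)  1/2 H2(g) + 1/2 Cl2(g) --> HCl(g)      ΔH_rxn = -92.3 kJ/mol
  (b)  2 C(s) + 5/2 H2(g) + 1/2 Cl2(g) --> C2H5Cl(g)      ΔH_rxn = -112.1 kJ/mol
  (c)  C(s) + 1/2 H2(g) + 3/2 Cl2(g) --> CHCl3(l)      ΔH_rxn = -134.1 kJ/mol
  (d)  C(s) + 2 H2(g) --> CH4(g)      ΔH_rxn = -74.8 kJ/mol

ΔH_rxn = -107.6 kJ/mol

(a) as written (HCl(g) already on the product side): -92.3 kJ/mol
(b) × 2 (×2 to match 2 C2H5Cl(g) in the target): (2)·(-112.1) = -224.2 kJ/mol
(c) reversed (reverse to put CHCl3(l) on the reactant side): +134.1 kJ/mol
(d) reversed (reverse to put CH4(g) on the reactant side): +74.8 kJ/mol
By Hess's law, ΔH_rxn = (1)·(-92.3) + (2)·(-112.1) + (-1)·(-134.1) + (-1)·(-74.8) = -107.6 kJ/mol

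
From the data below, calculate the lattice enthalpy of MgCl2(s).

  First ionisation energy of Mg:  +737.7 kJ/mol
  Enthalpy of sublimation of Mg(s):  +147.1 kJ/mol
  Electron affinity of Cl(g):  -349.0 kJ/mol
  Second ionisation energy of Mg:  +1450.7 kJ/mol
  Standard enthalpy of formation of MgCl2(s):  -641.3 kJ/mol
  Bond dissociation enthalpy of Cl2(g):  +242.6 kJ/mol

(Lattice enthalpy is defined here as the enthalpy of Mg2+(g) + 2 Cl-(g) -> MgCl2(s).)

U = -2521.4 kJ/mol

ΔHf° = 1·ΔHsub + 1·(ΣIE) + 1·D(Cl2) + 2·EA + U
-641.3 = 1·(+147.1) + 1·(+2188.4) + 1·(+242.6) + 2·(-349.0) + U
U = -641.3 − (+1880.1) = -2521.4 kJ/mol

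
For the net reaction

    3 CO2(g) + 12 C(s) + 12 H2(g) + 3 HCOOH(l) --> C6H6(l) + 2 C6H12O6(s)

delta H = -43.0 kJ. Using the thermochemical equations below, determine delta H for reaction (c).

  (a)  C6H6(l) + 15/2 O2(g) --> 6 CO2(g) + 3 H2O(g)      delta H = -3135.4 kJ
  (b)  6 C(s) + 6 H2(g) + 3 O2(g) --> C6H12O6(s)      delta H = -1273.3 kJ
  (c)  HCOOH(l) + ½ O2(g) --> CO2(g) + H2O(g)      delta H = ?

delta H = -210.6 kJ

(a) reversed: +3135.4 kJ
(b) × 2: (2)·(-1273.3) = -2546.6 kJ
(c) × 3: contributes 3·x
-43.0 = (+3135.4) + (-2546.6) + 3·x
x = (-43.0 − (+588.8)) / (3) = -210.6 kJ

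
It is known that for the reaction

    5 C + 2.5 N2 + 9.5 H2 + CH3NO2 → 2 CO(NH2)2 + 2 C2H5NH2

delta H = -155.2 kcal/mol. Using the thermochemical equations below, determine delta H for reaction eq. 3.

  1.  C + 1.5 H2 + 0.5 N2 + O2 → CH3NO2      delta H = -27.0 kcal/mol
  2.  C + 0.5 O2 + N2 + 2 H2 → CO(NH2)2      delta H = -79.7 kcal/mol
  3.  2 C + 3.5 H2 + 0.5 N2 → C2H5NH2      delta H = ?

eq. 1 reversed (CH3NO2 must end up as a reactant): +27.0 kcal/mol
eq. 2 × 2 (×2 to match 2 CO(NH2)2 in the target): (2)·(-79.7) = -159.4 kcal/mol
eq. 3 × 2 (scale by 2 for the 2 C2H5NH2): contributes 2·x
-155.2 = (+27.0) + (-159.4) + 2·x
x = (-155.2 − (-132.4)) / (2) = -11.4 kcal/mol

delta H = -11.4 kcal/mol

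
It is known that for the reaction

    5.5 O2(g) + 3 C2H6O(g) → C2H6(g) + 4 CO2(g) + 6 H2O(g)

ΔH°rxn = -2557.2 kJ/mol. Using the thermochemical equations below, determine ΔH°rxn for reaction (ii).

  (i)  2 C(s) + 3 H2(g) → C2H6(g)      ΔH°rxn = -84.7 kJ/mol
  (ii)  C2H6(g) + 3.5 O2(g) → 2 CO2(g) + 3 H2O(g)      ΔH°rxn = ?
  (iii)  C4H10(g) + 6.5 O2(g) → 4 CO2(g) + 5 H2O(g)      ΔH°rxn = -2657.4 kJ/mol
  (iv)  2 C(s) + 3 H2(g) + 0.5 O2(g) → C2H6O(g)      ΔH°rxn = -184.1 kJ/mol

(i) × 3: (3)·(-84.7) = -254.1 kJ/mol
(ii) × 2: contributes 2·x
(iii): not needed (C4H10(g) appears nowhere else).
(iv) reversed and × 3 (C2H6O(g) must end up as a reactant; scale by 3 for the 3 C2H6O(g)): (-3)·(-184.1) = +552.3 kJ/mol
-2557.2 = (-254.1) + (+552.3) + 2·x
x = (-2557.2 − (+298.2)) / (2) = -1427.7 kJ/mol

ΔH°rxn = -1427.7 kJ/mol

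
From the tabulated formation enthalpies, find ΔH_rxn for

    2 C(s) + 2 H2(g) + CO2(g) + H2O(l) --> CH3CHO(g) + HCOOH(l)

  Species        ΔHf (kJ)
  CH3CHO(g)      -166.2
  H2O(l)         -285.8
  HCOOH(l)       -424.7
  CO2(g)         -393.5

ΔH°rxn = Σ nΔHf°(products) − Σ nΔHf°(reactants).
Products: 1·(-166.2) + 1·(-424.7) = -590.9
Reactants: 2·(+0.0) + 2·(+0.0) + 1·(-393.5) + 1·(-285.8) = -679.3
ΔH_rxn = (-590.9) − (-679.3) = 88.4 kJ

ΔH_rxn = 88.4 kJ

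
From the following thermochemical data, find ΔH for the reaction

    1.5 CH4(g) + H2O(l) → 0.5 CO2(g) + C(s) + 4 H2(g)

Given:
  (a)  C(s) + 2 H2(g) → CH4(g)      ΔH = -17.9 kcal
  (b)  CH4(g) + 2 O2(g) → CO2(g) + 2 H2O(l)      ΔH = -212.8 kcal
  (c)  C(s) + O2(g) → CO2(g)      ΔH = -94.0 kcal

(a) reversed and × 2: (-2)·(-17.9) = +35.8 kcal
(b) reversed and × 1/2: (-1/2)·(-212.8) = +106.4 kcal
(c) as written: -94.0 kcal
ΔH = (+35.8) + (+106.4) + (-94.0) = 48.2 kcal

ΔH = 48.2 kcal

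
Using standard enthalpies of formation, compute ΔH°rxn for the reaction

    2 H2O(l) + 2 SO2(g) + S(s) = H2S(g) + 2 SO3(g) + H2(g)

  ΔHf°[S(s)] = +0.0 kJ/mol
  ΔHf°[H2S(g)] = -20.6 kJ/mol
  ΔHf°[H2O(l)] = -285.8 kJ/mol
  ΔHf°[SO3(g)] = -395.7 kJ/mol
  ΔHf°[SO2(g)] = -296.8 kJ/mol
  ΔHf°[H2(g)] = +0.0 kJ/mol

Products: 1·(-20.6) + 2·(-395.7) + 1·(+0.0) = -812.0
Reactants: 2·(-285.8) + 2·(-296.8) + 1·(+0.0) = -1165.2
ΔH°rxn = (-812.0) − (-1165.2) = 353.2 kJ/mol

ΔH°rxn = 353.2 kJ/mol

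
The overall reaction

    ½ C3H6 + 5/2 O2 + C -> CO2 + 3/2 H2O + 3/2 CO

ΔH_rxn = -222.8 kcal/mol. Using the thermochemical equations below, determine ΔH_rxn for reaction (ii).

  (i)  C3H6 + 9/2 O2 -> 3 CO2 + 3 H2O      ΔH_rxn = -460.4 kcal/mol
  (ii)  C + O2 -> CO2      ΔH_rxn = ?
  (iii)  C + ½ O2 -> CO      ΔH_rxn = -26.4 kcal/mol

ΔH_rxn = -94.0 kcal/mol

(i) × 1/2: (1/2)·(-460.4) = -230.2 kcal/mol
(ii) reversed and × 1/2: contributes −1/2·x
(iii) × 3/2: (3/2)·(-26.4) = -39.6 kcal/mol
-222.8 = (-230.2) + (-39.6) − 1/2·x
x = (-222.8 − (-269.8)) / (-1/2) = -94.0 kcal/mol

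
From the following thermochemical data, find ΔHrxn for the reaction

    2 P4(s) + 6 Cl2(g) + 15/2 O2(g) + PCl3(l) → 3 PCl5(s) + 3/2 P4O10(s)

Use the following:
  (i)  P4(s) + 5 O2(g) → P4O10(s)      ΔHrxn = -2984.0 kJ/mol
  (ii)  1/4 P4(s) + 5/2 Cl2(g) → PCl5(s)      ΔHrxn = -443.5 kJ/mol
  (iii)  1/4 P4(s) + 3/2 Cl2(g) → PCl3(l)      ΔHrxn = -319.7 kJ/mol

(i) × 3/2: (3/2)·(-2984.0) = -4476.0 kJ/mol
(ii) × 3: (3)·(-443.5) = -1330.5 kJ/mol
(iii) reversed: +319.7 kJ/mol
ΔHrxn = (3/2)·(-2984.0) + (3)·(-443.5) + (-1)·(-319.7) = -5486.8 kJ/mol

ΔHrxn = -5486.8 kJ/mol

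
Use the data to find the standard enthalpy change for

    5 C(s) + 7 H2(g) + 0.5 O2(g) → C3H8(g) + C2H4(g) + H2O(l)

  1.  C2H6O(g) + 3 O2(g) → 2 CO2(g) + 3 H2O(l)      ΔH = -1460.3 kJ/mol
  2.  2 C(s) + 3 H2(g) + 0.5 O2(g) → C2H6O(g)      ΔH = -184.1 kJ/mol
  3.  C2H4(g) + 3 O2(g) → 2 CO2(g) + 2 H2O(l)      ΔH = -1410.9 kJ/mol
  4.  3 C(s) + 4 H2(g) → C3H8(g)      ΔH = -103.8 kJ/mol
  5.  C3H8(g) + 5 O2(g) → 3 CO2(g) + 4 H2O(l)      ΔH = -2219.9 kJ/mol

eq. 1 as written: -1460.3 kJ/mol
eq. 2 as written: -184.1 kJ/mol
eq. 3 reversed: +1410.9 kJ/mol
eq. 4 as written: -103.8 kJ/mol
eq. 5: not needed.
ΔH = (-1460.3) + (-184.1) + (+1410.9) + (-103.8) = -337.3 kJ/mol

ΔH = -337.3 kJ/mol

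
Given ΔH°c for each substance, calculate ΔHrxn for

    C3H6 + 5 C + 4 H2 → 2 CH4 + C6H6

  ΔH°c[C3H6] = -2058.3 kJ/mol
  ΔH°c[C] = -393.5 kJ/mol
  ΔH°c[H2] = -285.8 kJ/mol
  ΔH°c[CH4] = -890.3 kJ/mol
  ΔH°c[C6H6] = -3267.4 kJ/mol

Using ΔH = Σ nΔHc°(reactants) − Σ nΔHc°(products):
= [1·(-2058.3) + 5·(-393.5) + 4·(-285.8)] − [2·(-890.3) + 1·(-3267.4)]
= -121.0 kJ/mol

ΔHrxn = -121.0 kJ/mol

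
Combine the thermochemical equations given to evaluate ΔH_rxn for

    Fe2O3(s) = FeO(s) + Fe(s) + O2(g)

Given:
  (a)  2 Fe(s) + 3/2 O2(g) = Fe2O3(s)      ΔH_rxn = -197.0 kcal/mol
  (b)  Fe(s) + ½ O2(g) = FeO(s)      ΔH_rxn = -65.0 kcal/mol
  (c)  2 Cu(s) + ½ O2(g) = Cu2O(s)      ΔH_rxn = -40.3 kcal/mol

ΔH_rxn = 132.0 kcal/mol

(a) reversed: +197.0 kcal/mol
(b) as written: -65.0 kcal/mol
(c): not needed.
Combining the equations, ΔH_rxn = (-1)·(-197.0) + (1)·(-65.0) = 132.0 kcal/mol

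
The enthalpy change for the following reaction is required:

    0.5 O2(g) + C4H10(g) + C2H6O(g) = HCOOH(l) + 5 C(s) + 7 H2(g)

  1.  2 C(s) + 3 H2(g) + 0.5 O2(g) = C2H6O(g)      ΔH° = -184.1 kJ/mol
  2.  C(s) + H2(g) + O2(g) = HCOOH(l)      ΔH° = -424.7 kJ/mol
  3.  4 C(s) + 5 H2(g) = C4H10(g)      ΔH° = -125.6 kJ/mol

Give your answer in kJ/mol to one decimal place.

eq. 1 reversed (reverse to put C2H6O(g) on the reactant side): +184.1 kJ/mol
eq. 2 as written (HCOOH(l) already on the product side): -424.7 kJ/mol
eq. 3 reversed (C4H10(g) must end up as a reactant): +125.6 kJ/mol
Combining the equations, ΔH° = (+184.1) + (-424.7) + (+125.6) = -115.0 kJ/mol

ΔH° = -115.0 kJ/mol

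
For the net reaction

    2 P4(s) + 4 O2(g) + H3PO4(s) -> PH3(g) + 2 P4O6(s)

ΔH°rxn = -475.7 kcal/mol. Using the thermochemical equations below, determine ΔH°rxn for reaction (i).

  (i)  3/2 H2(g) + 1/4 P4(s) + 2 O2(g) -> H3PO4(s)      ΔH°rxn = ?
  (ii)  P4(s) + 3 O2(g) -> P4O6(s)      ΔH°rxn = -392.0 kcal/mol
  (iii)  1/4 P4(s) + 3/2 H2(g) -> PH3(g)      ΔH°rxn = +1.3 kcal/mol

(i) reversed: contributes −x
(ii) × 2: (2)·(-392.0) = -784.0 kcal/mol
(iii) as written: +1.3 kcal/mol
-475.7 = (-784.0) + (+1.3) − x
x = (-475.7 − (-782.7)) / (-1) = -307.0 kcal/mol

ΔH°rxn = -307.0 kcal/mol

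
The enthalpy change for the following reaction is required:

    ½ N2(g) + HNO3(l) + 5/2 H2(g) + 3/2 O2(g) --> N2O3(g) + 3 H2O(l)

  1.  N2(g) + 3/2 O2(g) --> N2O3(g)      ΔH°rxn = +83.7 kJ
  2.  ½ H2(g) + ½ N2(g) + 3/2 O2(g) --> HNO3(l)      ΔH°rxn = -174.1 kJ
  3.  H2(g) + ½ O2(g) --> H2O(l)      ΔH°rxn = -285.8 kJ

eq. 1 as written: +83.7 kJ
eq. 2 reversed: +174.1 kJ
eq. 3 × 3: (3)·(-285.8) = -857.4 kJ
Summing the manipulated equations, ΔH°rxn = (1)·(+83.7) + (-1)·(-174.1) + (3)·(-285.8) = -599.6 kJ

ΔH°rxn = -599.6 kJ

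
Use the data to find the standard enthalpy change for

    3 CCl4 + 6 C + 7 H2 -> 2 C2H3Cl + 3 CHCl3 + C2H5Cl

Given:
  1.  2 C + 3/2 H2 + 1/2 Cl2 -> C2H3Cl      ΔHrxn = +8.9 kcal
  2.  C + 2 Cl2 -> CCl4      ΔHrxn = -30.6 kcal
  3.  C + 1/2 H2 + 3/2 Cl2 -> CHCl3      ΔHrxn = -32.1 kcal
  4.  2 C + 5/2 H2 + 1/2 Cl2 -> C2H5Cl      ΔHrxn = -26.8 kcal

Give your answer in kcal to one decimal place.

eq. 1 × 2 (×2 to match 2 C2H3Cl in the target): (2)·(+8.9) = +17.8 kcal
eq. 2 reversed and × 3 (CCl4 must end up as a reactant; scale by 3 for the 3 CCl4): (-3)·(-30.6) = +91.8 kcal
eq. 3 × 3 (scale by 3 for the 3 CHCl3): (3)·(-32.1) = -96.3 kcal
eq. 4 as written (C2H5Cl already on the product side): -26.8 kcal
Since enthalpy is a state function, ΔHrxn = (2)·(+8.9) + (-3)·(-30.6) + (3)·(-32.1) + (1)·(-26.8) = -13.5 kcal

ΔHrxn = -13.5 kcal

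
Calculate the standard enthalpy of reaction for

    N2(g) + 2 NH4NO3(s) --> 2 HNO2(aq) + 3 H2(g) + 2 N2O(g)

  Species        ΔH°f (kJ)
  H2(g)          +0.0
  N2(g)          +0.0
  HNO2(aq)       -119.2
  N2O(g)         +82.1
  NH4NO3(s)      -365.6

ΔH_rxn = 657.0 kJ

Products: 2·(-119.2) + 3·(+0.0) + 2·(+82.1) = -74.2
Reactants: 1·(+0.0) + 2·(-365.6) = -731.2
ΔH_rxn = (-74.2) − (-731.2) = 657.0 kJ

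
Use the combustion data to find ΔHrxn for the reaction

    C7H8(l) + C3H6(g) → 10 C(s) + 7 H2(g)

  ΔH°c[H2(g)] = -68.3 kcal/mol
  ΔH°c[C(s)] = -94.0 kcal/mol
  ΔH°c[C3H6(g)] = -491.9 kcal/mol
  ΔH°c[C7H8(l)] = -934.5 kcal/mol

Using ΔH = Σ nΔHc°(reactants) − Σ nΔHc°(products):
= [1·(-934.5) + 1·(-491.9)] − [10·(-94.0) + 7·(-68.3)]
= -8.3 kcal/mol

ΔHrxn = -8.3 kcal/mol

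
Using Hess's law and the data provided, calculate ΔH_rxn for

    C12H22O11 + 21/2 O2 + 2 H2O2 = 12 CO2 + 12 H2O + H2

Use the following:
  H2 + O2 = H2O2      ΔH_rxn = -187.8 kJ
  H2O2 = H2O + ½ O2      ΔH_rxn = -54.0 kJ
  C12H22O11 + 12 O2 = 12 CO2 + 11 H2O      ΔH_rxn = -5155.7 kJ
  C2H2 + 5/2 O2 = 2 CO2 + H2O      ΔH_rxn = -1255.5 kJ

equation 1 reversed: +187.8 kJ
equation 2 as written: -54.0 kJ
equation 3 as written: -5155.7 kJ
equation 4: not needed.
By Hess's law, ΔH_rxn = (-1)·(-187.8) + (1)·(-54.0) + (1)·(-5155.7) = -5021.9 kJ

ΔH_rxn = -5021.9 kJ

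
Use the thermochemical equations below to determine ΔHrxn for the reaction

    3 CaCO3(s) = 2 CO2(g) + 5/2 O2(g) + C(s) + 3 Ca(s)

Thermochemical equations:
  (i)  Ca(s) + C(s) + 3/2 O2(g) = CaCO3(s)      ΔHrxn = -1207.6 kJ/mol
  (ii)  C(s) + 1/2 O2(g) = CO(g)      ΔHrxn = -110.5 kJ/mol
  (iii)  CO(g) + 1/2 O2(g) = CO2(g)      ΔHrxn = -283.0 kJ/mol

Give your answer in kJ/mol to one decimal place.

(i) reversed and × 3 (CaCO3(s) must end up as a reactant; scale by 3 for the 3 CaCO3(s)): (-3)·(-1207.6) = +3622.8 kJ/mol
(ii) × 2: (2)·(-110.5) = -221.0 kJ/mol
(iii) × 2 (scale by 2 for the 2 CO2(g)): (2)·(-283.0) = -566.0 kJ/mol
Summing the manipulated equations, ΔHrxn = (+3622.8) + (-221.0) + (-566.0) = 2835.8 kJ/mol

ΔHrxn = 2835.8 kJ/mol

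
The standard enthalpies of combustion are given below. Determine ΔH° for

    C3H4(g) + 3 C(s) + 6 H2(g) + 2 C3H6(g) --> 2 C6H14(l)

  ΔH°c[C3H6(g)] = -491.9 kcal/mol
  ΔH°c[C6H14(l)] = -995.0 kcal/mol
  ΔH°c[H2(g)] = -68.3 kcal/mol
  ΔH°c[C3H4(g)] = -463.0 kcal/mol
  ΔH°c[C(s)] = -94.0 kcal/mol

ΔH° = -148.6 kcal/mol

Using ΔH = Σ nΔHc°(reactants) − Σ nΔHc°(products):
= [1·(-463.0) + 3·(-94.0) + 6·(-68.3) + 2·(-491.9)] − [2·(-995.0)]
= -148.6 kcal/mol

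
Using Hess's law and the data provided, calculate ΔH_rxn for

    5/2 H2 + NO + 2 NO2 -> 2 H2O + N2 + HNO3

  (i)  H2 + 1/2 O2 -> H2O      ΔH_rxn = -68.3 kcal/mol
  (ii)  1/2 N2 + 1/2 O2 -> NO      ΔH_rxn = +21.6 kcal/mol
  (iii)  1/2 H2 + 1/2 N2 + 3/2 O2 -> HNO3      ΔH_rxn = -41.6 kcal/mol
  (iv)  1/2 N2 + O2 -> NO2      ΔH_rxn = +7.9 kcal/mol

(i) × 2 (×2 to match 2 H2O in the target): (2)·(-68.3) = -136.6 kcal/mol
(ii) reversed (reverse to put NO on the reactant side): -21.6 kcal/mol
(iii) as written (HNO3 already on the product side): -41.6 kcal/mol
(iv) reversed and × 2 (NO2 must end up as a reactant; scale by 2 for the 2 NO2): (-2)·(+7.9) = -15.8 kcal/mol
Since enthalpy is a state function, ΔH_rxn = (-136.6) + (-21.6) + (-41.6) + (-15.8) = -215.6 kcal/mol

ΔH_rxn = -215.6 kcal/mol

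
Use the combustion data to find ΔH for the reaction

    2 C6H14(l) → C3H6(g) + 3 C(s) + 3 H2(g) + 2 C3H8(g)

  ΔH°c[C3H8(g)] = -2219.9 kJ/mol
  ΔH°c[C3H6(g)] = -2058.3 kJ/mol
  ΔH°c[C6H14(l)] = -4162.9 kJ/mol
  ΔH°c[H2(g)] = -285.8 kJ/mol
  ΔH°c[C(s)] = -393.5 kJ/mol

Using ΔH = Σ nΔHc°(reactants) − Σ nΔHc°(products):
= [2·(-4162.9)] − [1·(-2058.3) + 3·(-393.5) + 3·(-285.8) + 2·(-2219.9)]
= 210.2 kJ/mol

ΔH = 210.2 kJ/mol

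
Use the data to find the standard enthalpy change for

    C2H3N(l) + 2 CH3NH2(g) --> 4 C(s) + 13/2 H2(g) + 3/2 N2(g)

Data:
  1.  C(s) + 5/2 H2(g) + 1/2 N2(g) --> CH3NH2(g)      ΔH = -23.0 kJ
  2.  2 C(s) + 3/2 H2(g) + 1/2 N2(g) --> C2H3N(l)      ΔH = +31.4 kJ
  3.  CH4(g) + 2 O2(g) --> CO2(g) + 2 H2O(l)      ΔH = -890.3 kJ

ΔH = 14.6 kJ

eq. 1 reversed and × 2: (-2)·(-23.0) = +46.0 kJ
eq. 2 reversed: -31.4 kJ
eq. 3: not needed.
Since enthalpy is a state function, ΔH = (-2)·(-23.0) + (-1)·(+31.4) = 14.6 kJ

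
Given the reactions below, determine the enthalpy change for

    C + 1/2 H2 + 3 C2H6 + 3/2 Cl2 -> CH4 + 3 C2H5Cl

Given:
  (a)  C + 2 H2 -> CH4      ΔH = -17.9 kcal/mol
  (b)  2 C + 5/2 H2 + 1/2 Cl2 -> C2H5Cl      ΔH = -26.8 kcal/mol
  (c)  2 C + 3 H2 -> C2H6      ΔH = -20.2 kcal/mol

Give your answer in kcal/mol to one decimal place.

ΔH = -37.7 kcal/mol

(a) as written: -17.9 kcal/mol
(b) × 3: (3)·(-26.8) = -80.4 kcal/mol
(c) reversed and × 3: (-3)·(-20.2) = +60.6 kcal/mol
By Hess's law, ΔH = (-17.9) + (-80.4) + (+60.6) = -37.7 kcal/mol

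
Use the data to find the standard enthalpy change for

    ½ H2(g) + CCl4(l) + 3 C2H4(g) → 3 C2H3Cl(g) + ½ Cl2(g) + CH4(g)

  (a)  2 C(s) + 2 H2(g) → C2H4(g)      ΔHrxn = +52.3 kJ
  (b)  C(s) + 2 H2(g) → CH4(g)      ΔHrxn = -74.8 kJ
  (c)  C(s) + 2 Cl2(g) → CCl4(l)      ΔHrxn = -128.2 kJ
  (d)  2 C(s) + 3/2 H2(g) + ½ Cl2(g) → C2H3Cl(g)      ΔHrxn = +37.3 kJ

(a) reversed and × 3 (C2H4(g) must end up as a reactant; ×3 to match 3 C2H4(g) in the target): (-3)·(+52.3) = -156.9 kJ
(b) as written (CH4(g) already on the product side): -74.8 kJ
(c) reversed (CCl4(l) must end up as a reactant): +128.2 kJ
(d) × 3 (scale by 3 for the 3 C2H3Cl(g)): (3)·(+37.3) = +111.9 kJ
Summing the manipulated equations, ΔHrxn = (-3)·(+52.3) + (1)·(-74.8) + (-1)·(-128.2) + (3)·(+37.3) = 8.4 kJ

ΔHrxn = 8.4 kJ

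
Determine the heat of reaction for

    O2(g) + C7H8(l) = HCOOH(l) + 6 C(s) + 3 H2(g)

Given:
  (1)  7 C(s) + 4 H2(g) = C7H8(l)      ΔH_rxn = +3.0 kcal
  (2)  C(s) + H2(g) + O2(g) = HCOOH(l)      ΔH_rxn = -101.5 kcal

ΔH_rxn = -104.5 kcal

(1) reversed: -3.0 kcal
(2) as written: -101.5 kcal
Summing the manipulated equations, ΔH_rxn = (-3.0) + (-101.5) = -104.5 kcal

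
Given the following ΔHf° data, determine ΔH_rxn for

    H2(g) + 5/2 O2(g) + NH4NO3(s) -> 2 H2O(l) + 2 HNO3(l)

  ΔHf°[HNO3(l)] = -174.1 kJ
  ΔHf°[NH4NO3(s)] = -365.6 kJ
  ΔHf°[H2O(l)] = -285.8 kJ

Products: 2·(-285.8) + 2·(-174.1) = -919.8
Reactants: 1·(+0.0) + 5/2·(+0.0) + 1·(-365.6) = -365.6
ΔH_rxn = (-919.8) − (-365.6) = -554.2 kJ

ΔH_rxn = -554.2 kJ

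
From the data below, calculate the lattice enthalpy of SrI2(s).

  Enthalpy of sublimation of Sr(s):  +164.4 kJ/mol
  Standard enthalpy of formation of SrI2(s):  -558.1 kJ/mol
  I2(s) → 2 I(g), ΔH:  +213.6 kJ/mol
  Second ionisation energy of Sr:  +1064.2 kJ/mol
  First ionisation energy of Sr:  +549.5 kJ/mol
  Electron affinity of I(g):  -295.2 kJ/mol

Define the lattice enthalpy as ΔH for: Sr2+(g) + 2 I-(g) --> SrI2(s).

ΔHf° = 1·ΔHsub + 1·(ΣIE) + 1·D(I2) + 2·EA + U
-558.1 = 1·(+164.4) + 1·(+1613.7) + 1·(+213.6) + 2·(-295.2) + U
U = -558.1 − (+1401.3) = -1959.4 kJ/mol

U = -1959.4 kJ/mol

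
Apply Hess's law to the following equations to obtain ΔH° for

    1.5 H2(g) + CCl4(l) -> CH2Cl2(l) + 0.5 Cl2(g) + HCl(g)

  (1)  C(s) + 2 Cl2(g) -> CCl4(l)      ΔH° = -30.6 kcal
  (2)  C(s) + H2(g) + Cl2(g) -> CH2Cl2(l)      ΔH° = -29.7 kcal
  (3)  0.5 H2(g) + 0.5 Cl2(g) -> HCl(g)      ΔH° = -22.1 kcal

(1) reversed: +30.6 kcal
(2) as written: -29.7 kcal
(3) as written: -22.1 kcal
Combining the equations, ΔH° = (-1)·(-30.6) + (1)·(-29.7) + (1)·(-22.1) = -21.2 kcal

ΔH° = -21.2 kcal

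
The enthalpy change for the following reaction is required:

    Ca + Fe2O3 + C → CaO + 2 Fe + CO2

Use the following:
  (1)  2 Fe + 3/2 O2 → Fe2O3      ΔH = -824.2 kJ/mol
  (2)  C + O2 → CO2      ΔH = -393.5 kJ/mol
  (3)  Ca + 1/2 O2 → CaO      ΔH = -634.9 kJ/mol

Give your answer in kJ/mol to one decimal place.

ΔH = -204.2 kJ/mol

(1) reversed (reverse to put Fe2O3 on the reactant side): +824.2 kJ/mol
(2) as written (CO2 already on the product side): -393.5 kJ/mol
(3) as written (CaO already on the product side): -634.9 kJ/mol
ΔH = (+824.2) + (-393.5) + (-634.9) = -204.2 kJ/mol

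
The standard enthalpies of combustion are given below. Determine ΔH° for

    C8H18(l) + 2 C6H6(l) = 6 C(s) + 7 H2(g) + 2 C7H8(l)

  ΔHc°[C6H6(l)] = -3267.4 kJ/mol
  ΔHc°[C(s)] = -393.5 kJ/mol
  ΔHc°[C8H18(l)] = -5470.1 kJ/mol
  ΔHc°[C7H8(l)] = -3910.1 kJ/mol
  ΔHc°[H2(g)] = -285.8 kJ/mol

With combustion enthalpies, reactants minus products:
= [1·(-5470.1) + 2·(-3267.4)] − [6·(-393.5) + 7·(-285.8) + 2·(-3910.1)]
= 176.9 kJ/mol

ΔH° = 176.9 kJ/mol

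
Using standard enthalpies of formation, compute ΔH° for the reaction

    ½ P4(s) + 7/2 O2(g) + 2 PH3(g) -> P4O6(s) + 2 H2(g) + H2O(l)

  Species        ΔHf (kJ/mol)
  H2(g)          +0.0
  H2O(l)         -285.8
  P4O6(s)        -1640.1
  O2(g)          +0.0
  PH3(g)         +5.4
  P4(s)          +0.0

ΔH°rxn = Σ nΔHf°(products) − Σ nΔHf°(reactants).
Products: 1·(-1640.1) + 2·(+0.0) + 1·(-285.8) = -1925.9
Reactants: 1/2·(+0.0) + 7/2·(+0.0) + 2·(+5.4) = +10.8
ΔH° = (-1925.9) − (+10.8) = -1936.7 kJ/mol

ΔH° = -1936.7 kJ/mol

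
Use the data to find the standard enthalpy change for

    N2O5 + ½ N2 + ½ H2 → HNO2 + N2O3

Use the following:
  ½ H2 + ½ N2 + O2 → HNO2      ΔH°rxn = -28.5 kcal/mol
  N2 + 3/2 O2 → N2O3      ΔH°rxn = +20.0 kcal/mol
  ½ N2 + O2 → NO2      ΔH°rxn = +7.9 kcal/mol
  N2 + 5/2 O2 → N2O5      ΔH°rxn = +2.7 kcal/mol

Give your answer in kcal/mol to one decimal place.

equation 1 as written: -28.5 kcal/mol
equation 2 as written: +20.0 kcal/mol
equation 3: not needed.
equation 4 reversed: -2.7 kcal/mol
Since enthalpy is a state function, ΔH°rxn = (-28.5) + (+20.0) + (-2.7) = -11.2 kcal/mol

ΔH°rxn = -11.2 kcal/mol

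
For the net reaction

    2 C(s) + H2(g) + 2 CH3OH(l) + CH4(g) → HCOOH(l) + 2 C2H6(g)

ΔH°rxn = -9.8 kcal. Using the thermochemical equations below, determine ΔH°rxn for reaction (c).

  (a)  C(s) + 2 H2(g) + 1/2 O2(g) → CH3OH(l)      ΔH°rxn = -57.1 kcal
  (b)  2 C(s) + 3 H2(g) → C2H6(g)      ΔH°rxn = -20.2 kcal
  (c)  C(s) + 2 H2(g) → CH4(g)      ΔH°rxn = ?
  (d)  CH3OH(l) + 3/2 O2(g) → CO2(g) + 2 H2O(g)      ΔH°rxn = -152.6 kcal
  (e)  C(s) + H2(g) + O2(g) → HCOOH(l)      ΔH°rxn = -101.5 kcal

ΔH°rxn = -17.9 kcal

(a) reversed and × 2: (-2)·(-57.1) = +114.2 kcal
(b) × 2: (2)·(-20.2) = -40.4 kcal
(c) reversed: contributes −x
(d): not needed.
(e) as written: -101.5 kcal
-9.8 = (+114.2) + (-40.4) + (-101.5) − x
x = (-9.8 − (-27.7)) / (-1) = -17.9 kcal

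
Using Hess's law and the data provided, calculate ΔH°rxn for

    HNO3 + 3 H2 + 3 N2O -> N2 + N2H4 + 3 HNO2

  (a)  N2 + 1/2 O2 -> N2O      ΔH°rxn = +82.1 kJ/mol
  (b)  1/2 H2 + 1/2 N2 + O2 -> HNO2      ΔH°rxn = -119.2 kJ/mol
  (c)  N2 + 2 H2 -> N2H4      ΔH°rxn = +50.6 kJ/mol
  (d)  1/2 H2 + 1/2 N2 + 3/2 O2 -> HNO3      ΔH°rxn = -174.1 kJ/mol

(a) reversed and × 3: (-3)·(+82.1) = -246.3 kJ/mol
(b) × 3: (3)·(-119.2) = -357.6 kJ/mol
(c) as written: +50.6 kJ/mol
(d) reversed: +174.1 kJ/mol
Combining the equations, ΔH°rxn = (-246.3) + (-357.6) + (+50.6) + (+174.1) = -379.2 kJ/mol

ΔH°rxn = -379.2 kJ/mol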